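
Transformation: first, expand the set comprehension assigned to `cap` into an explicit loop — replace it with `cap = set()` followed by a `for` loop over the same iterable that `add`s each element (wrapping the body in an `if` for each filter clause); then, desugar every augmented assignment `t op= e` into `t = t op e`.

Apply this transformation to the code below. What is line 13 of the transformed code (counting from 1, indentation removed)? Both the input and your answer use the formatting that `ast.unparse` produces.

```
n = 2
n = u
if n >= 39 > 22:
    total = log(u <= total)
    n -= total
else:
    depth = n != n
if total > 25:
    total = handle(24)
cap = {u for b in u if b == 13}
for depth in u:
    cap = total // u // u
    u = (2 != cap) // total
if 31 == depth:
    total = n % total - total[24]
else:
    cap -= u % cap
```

Transformed code:
n = 2
n = u
if n >= 39 > 22:
    total = log(u <= total)
    n = n - total
else:
    depth = n != n
if total > 25:
    total = handle(24)
cap = set()
for b in u:
    if b == 13:
        cap.add(u)
for depth in u:
    cap = total // u // u
    u = (2 != cap) // total
if 31 == depth:
    total = n % total - total[24]
else:
    cap = cap - u % cap

cap.add(u)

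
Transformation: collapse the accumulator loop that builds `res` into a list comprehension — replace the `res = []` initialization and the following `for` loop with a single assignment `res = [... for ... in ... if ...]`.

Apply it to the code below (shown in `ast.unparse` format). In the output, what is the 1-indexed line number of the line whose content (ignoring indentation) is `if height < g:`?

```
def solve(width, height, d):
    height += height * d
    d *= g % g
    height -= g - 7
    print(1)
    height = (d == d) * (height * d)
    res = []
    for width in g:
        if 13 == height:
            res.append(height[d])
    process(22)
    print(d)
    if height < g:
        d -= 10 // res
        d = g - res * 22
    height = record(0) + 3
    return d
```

10

Transformed code:
def solve(width, height, d):
    height += height * d
    d *= g % g
    height -= g - 7
    print(1)
    height = (d == d) * (height * d)
    res = [height[d] for width in g if 13 == height]
    process(22)
    print(d)
    if height < g:
        d -= 10 // res
        d = g - res * 22
    height = record(0) + 3
    return d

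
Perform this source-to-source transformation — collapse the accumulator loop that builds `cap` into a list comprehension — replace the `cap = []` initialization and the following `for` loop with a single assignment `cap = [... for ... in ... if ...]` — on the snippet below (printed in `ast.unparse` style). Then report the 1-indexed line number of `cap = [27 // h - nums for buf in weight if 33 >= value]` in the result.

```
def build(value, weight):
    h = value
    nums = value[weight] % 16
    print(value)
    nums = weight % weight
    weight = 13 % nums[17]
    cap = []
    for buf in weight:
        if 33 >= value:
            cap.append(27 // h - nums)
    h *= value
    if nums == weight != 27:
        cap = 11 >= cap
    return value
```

7

Transformed code:
def build(value, weight):
    h = value
    nums = value[weight] % 16
    print(value)
    nums = weight % weight
    weight = 13 % nums[17]
    cap = [27 // h - nums for buf in weight if 33 >= value]
    h *= value
    if nums == weight != 27:
        cap = 11 >= cap
    return value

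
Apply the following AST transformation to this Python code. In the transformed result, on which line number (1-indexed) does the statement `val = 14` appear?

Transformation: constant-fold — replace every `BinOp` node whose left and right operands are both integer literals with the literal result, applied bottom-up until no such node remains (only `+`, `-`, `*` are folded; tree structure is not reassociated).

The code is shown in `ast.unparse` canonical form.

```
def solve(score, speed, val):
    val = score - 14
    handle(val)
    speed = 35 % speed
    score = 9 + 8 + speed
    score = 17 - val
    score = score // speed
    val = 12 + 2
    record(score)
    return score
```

Transformed code:
def solve(score, speed, val):
    val = score - 14
    handle(val)
    speed = 35 % speed
    score = 17 + speed
    score = 17 - val
    score = score // speed
    val = 14
    record(score)
    return score

8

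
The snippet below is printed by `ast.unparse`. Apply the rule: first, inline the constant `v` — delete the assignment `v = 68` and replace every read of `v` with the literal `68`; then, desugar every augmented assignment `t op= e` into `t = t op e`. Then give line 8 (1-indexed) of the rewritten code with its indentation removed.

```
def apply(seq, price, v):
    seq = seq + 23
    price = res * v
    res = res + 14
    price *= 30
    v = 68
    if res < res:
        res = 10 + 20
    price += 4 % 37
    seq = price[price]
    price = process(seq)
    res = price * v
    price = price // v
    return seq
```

Transformed code:
def apply(seq, price, v):
    seq = seq + 23
    price = res * 68
    res = res + 14
    price = price * 30
    if res < res:
        res = 10 + 20
    price = price + 4 % 37
    seq = price[price]
    price = process(seq)
    res = price * 68
    price = price // 68
    return seq

price = price + 4 % 37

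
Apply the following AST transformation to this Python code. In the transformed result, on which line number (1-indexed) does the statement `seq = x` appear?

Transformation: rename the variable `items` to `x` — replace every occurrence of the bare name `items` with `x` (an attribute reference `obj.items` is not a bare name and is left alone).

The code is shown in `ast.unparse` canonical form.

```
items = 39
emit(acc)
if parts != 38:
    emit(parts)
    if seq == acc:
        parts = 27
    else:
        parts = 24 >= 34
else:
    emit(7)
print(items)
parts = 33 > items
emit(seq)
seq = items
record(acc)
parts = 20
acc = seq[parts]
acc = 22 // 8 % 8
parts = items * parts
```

14

Transformed code:
x = 39
emit(acc)
if parts != 38:
    emit(parts)
    if seq == acc:
        parts = 27
    else:
        parts = 24 >= 34
else:
    emit(7)
print(x)
parts = 33 > x
emit(seq)
seq = x
record(acc)
parts = 20
acc = seq[parts]
acc = 22 // 8 % 8
parts = x * parts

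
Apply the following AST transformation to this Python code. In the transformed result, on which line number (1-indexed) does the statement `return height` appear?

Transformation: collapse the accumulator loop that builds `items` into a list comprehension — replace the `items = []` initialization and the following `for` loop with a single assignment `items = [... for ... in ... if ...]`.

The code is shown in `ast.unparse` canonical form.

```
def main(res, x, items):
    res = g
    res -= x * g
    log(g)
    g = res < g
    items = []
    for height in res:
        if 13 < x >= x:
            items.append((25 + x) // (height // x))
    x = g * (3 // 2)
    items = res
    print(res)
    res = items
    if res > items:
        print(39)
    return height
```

13

Transformed code:
def main(res, x, items):
    res = g
    res -= x * g
    log(g)
    g = res < g
    items = [(25 + x) // (height // x) for height in res if 13 < x >= x]
    x = g * (3 // 2)
    items = res
    print(res)
    res = items
    if res > items:
        print(39)
    return height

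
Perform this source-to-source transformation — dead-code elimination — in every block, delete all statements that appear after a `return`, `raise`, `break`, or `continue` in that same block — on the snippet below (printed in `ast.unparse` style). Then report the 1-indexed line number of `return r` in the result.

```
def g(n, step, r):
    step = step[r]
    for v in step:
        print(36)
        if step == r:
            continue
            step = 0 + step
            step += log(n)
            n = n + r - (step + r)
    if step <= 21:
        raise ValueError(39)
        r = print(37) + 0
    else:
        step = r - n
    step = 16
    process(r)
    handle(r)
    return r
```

Transformed code:
def g(n, step, r):
    step = step[r]
    for v in step:
        print(36)
        if step == r:
            continue
    if step <= 21:
        raise ValueError(39)
    else:
        step = r - n
    step = 16
    process(r)
    handle(r)
    return r

14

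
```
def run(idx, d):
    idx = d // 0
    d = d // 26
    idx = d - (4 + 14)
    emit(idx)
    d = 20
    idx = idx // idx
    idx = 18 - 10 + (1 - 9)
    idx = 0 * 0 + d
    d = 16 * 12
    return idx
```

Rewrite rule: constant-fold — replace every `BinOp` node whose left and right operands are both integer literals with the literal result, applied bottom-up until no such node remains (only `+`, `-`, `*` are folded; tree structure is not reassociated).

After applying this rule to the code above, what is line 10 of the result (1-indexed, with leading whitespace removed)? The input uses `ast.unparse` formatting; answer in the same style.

d = 192

Transformed code:
def run(idx, d):
    idx = d // 0
    d = d // 26
    idx = d - 18
    emit(idx)
    d = 20
    idx = idx // idx
    idx = 0
    idx = 0 + d
    d = 192
    return idx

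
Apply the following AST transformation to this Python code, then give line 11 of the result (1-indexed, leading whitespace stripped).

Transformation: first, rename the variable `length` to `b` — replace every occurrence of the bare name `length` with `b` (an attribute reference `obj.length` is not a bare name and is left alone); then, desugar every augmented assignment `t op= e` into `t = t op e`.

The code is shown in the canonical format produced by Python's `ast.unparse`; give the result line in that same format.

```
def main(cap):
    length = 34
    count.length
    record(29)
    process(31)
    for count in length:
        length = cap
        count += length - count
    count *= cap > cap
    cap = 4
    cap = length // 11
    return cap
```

Transformed code:
def main(cap):
    b = 34
    count.length
    record(29)
    process(31)
    for count in b:
        b = cap
        count = count + (b - count)
    count = count * (cap > cap)
    cap = 4
    cap = b // 11
    return cap

cap = b // 11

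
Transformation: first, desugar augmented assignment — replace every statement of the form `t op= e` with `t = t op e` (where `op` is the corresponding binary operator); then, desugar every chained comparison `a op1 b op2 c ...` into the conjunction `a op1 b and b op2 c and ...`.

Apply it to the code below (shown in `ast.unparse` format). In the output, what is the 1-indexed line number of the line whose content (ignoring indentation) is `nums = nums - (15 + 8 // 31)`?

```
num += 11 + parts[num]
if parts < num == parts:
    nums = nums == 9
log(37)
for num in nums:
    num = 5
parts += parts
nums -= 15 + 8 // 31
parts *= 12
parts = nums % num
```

Transformed code:
num = num + (11 + parts[num])
if parts < num and num == parts:
    nums = nums == 9
log(37)
for num in nums:
    num = 5
parts = parts + parts
nums = nums - (15 + 8 // 31)
parts = parts * 12
parts = nums % num

8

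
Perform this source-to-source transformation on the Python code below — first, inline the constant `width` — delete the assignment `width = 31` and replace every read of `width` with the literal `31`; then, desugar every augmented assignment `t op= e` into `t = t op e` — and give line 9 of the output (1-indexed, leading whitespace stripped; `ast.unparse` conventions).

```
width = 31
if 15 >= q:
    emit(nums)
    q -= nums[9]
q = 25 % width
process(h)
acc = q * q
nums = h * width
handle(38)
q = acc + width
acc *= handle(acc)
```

q = acc + 31

Transformed code:
if 15 >= q:
    emit(nums)
    q = q - nums[9]
q = 25 % 31
process(h)
acc = q * q
nums = h * 31
handle(38)
q = acc + 31
acc = acc * handle(acc)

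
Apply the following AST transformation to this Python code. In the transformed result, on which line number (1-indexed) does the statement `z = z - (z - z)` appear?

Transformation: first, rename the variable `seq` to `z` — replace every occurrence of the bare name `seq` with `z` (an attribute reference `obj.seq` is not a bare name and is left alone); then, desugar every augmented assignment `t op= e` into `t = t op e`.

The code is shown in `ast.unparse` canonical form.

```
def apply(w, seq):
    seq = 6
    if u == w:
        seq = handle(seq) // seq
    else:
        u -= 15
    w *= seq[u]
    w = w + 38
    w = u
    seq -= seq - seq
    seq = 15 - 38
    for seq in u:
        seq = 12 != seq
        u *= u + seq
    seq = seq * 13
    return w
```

Transformed code:
def apply(w, z):
    z = 6
    if u == w:
        z = handle(z) // z
    else:
        u = u - 15
    w = w * z[u]
    w = w + 38
    w = u
    z = z - (z - z)
    z = 15 - 38
    for z in u:
        z = 12 != z
        u = u * (u + z)
    z = z * 13
    return w

10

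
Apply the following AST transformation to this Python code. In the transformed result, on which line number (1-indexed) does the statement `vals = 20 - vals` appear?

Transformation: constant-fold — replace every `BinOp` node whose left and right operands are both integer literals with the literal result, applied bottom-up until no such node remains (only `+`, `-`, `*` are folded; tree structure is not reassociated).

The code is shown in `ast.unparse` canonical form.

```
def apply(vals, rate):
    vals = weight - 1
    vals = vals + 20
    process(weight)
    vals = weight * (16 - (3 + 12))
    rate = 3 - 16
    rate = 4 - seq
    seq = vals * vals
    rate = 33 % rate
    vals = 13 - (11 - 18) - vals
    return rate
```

10

Transformed code:
def apply(vals, rate):
    vals = weight - 1
    vals = vals + 20
    process(weight)
    vals = weight * 1
    rate = -13
    rate = 4 - seq
    seq = vals * vals
    rate = 33 % rate
    vals = 20 - vals
    return rate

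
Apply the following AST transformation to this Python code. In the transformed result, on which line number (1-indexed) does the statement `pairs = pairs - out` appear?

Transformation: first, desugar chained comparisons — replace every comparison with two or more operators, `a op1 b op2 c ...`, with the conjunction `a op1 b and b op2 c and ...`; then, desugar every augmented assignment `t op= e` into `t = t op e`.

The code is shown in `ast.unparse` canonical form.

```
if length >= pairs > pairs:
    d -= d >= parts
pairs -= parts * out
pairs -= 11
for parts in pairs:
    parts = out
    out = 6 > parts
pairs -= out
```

8

Transformed code:
if length >= pairs and pairs > pairs:
    d = d - (d >= parts)
pairs = pairs - parts * out
pairs = pairs - 11
for parts in pairs:
    parts = out
    out = 6 > parts
pairs = pairs - out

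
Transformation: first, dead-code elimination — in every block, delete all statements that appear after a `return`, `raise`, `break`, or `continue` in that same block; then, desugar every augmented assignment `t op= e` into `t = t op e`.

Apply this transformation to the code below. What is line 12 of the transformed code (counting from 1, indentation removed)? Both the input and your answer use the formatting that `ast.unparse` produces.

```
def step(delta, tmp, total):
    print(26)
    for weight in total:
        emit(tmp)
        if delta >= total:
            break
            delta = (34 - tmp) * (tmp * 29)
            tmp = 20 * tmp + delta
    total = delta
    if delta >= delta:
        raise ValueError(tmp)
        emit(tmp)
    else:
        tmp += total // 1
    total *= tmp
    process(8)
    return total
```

Transformed code:
def step(delta, tmp, total):
    print(26)
    for weight in total:
        emit(tmp)
        if delta >= total:
            break
    total = delta
    if delta >= delta:
        raise ValueError(tmp)
    else:
        tmp = tmp + total // 1
    total = total * tmp
    process(8)
    return total

total = total * tmp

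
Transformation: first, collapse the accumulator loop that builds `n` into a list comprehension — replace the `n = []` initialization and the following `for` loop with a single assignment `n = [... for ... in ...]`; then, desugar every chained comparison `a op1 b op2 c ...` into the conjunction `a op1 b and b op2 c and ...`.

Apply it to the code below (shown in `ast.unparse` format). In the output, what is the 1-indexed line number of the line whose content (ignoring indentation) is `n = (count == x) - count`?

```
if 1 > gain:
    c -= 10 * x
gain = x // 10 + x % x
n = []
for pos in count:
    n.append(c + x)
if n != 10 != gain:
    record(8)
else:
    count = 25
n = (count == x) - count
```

9

Transformed code:
if 1 > gain:
    c -= 10 * x
gain = x // 10 + x % x
n = [c + x for pos in count]
if n != 10 and 10 != gain:
    record(8)
else:
    count = 25
n = (count == x) - count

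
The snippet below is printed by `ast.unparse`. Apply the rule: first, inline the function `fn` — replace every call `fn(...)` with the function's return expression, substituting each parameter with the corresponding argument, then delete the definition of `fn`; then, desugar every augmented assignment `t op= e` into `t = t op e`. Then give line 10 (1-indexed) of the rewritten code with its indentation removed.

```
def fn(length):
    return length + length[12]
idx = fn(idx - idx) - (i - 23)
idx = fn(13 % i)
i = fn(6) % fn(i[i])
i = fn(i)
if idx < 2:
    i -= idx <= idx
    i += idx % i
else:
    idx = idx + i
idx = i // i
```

Transformed code:
idx = idx - idx + (idx - idx)[12] - (i - 23)
idx = 13 % i + (13 % i)[12]
i = (6 + 6[12]) % (i[i] + i[i][12])
i = i + i[12]
if idx < 2:
    i = i - (idx <= idx)
    i = i + idx % i
else:
    idx = idx + i
idx = i // i

idx = i // i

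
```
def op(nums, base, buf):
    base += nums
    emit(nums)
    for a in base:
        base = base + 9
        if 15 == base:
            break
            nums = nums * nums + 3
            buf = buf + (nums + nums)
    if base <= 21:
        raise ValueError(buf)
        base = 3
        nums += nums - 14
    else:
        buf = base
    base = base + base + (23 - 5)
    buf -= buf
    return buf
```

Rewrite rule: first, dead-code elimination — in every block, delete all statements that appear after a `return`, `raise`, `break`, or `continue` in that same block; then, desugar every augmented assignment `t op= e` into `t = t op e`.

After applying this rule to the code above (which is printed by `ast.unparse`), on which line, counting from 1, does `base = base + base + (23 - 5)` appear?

Transformed code:
def op(nums, base, buf):
    base = base + nums
    emit(nums)
    for a in base:
        base = base + 9
        if 15 == base:
            break
    if base <= 21:
        raise ValueError(buf)
    else:
        buf = base
    base = base + base + (23 - 5)
    buf = buf - buf
    return buf

12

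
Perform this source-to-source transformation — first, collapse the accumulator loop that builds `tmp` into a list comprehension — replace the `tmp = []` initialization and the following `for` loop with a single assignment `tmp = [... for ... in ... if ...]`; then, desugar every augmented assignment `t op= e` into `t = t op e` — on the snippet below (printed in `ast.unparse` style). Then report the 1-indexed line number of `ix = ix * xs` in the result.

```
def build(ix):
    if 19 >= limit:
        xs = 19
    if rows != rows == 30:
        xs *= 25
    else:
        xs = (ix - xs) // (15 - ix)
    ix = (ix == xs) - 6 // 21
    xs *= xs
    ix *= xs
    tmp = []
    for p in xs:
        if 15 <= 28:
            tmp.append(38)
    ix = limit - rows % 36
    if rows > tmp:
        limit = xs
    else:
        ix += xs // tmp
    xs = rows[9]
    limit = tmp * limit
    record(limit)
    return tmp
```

Transformed code:
def build(ix):
    if 19 >= limit:
        xs = 19
    if rows != rows == 30:
        xs = xs * 25
    else:
        xs = (ix - xs) // (15 - ix)
    ix = (ix == xs) - 6 // 21
    xs = xs * xs
    ix = ix * xs
    tmp = [38 for p in xs if 15 <= 28]
    ix = limit - rows % 36
    if rows > tmp:
        limit = xs
    else:
        ix = ix + xs // tmp
    xs = rows[9]
    limit = tmp * limit
    record(limit)
    return tmp

10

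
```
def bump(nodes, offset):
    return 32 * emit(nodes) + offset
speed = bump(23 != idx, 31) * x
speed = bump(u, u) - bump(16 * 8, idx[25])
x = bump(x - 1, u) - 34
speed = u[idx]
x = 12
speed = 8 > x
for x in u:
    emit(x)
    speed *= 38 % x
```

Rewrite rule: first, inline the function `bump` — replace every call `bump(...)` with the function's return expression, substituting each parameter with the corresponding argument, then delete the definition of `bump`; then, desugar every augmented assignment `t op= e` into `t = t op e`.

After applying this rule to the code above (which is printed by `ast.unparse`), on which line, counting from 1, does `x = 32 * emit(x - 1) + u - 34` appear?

3

Transformed code:
speed = (32 * emit(23 != idx) + 31) * x
speed = 32 * emit(u) + u - (32 * emit(16 * 8) + idx[25])
x = 32 * emit(x - 1) + u - 34
speed = u[idx]
x = 12
speed = 8 > x
for x in u:
    emit(x)
    speed = speed * (38 % x)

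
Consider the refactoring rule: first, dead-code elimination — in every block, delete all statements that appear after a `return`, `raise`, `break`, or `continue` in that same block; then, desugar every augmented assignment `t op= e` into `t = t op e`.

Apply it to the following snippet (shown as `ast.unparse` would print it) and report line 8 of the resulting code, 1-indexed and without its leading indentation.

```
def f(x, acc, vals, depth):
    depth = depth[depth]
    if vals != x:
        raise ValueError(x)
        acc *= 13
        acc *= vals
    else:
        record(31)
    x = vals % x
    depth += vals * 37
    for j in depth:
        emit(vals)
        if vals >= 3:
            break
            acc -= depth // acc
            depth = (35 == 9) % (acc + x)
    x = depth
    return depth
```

Transformed code:
def f(x, acc, vals, depth):
    depth = depth[depth]
    if vals != x:
        raise ValueError(x)
    else:
        record(31)
    x = vals % x
    depth = depth + vals * 37
    for j in depth:
        emit(vals)
        if vals >= 3:
            break
    x = depth
    return depth

depth = depth + vals * 37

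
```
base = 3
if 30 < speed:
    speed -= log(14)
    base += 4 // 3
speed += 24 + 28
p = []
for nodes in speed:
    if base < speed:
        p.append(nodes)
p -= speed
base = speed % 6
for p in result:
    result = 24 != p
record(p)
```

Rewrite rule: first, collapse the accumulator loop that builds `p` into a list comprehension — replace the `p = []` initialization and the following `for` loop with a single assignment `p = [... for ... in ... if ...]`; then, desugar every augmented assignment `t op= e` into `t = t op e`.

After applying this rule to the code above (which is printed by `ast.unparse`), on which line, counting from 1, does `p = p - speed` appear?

7

Transformed code:
base = 3
if 30 < speed:
    speed = speed - log(14)
    base = base + 4 // 3
speed = speed + (24 + 28)
p = [nodes for nodes in speed if base < speed]
p = p - speed
base = speed % 6
for p in result:
    result = 24 != p
record(p)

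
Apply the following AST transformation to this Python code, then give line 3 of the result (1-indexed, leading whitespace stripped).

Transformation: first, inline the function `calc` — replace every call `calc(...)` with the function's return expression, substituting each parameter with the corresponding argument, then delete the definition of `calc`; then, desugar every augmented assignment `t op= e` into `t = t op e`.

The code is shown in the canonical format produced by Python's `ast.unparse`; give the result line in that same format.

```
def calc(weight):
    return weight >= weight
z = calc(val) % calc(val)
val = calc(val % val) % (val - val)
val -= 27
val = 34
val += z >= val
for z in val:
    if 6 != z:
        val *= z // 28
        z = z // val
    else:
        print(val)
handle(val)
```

Transformed code:
z = (val >= val) % (val >= val)
val = (val % val >= val % val) % (val - val)
val = val - 27
val = 34
val = val + (z >= val)
for z in val:
    if 6 != z:
        val = val * (z // 28)
        z = z // val
    else:
        print(val)
handle(val)

val = val - 27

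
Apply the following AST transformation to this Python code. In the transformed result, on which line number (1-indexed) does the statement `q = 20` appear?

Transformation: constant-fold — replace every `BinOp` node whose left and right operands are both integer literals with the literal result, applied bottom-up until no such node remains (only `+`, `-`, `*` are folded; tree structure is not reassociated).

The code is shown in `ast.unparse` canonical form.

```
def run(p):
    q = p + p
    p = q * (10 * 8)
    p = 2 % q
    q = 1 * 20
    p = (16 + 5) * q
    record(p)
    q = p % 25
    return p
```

Transformed code:
def run(p):
    q = p + p
    p = q * 80
    p = 2 % q
    q = 20
    p = 21 * q
    record(p)
    q = p % 25
    return p

5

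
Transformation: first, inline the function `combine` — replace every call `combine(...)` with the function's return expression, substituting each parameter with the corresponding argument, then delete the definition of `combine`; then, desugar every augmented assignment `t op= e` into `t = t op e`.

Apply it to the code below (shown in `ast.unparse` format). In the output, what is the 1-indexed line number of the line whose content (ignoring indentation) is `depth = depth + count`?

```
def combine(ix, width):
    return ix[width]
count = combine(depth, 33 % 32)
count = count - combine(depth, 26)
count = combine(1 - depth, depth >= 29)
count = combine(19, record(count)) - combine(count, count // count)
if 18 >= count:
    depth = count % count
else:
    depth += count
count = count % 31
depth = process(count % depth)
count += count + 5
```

8

Transformed code:
count = depth[33 % 32]
count = count - depth[26]
count = (1 - depth)[depth >= 29]
count = 19[record(count)] - count[count // count]
if 18 >= count:
    depth = count % count
else:
    depth = depth + count
count = count % 31
depth = process(count % depth)
count = count + (count + 5)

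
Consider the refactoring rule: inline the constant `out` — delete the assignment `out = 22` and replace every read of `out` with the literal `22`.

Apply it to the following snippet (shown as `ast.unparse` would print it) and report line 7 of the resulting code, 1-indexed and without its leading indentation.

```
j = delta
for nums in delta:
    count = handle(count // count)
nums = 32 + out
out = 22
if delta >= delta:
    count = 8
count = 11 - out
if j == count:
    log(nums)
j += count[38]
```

Transformed code:
j = delta
for nums in delta:
    count = handle(count // count)
nums = 32 + 22
if delta >= delta:
    count = 8
count = 11 - 22
if j == count:
    log(nums)
j += count[38]

count = 11 - 22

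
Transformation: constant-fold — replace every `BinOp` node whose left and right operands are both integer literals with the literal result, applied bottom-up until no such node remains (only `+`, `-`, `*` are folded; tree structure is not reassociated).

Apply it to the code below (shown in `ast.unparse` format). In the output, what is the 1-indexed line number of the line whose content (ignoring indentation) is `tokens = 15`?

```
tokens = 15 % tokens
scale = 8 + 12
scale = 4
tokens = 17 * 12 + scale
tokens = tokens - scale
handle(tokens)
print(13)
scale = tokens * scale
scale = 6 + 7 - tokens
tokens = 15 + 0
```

10

Transformed code:
tokens = 15 % tokens
scale = 20
scale = 4
tokens = 204 + scale
tokens = tokens - scale
handle(tokens)
print(13)
scale = tokens * scale
scale = 13 - tokens
tokens = 15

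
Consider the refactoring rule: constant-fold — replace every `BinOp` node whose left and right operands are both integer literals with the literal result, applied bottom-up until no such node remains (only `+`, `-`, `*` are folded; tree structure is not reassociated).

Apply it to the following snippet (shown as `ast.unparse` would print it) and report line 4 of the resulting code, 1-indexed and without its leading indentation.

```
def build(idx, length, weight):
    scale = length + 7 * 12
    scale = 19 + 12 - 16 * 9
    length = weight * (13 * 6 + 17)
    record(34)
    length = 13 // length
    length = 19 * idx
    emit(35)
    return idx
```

length = weight * 95

Transformed code:
def build(idx, length, weight):
    scale = length + 84
    scale = -113
    length = weight * 95
    record(34)
    length = 13 // length
    length = 19 * idx
    emit(35)
    return idx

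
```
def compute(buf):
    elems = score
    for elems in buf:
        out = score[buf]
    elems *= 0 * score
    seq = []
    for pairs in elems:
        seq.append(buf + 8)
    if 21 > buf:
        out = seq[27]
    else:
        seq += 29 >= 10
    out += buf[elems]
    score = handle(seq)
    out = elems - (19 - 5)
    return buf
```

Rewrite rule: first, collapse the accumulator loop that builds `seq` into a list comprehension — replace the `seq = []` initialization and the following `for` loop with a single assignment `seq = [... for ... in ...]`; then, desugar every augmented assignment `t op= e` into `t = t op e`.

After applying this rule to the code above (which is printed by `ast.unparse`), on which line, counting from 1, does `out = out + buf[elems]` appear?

11

Transformed code:
def compute(buf):
    elems = score
    for elems in buf:
        out = score[buf]
    elems = elems * (0 * score)
    seq = [buf + 8 for pairs in elems]
    if 21 > buf:
        out = seq[27]
    else:
        seq = seq + (29 >= 10)
    out = out + buf[elems]
    score = handle(seq)
    out = elems - (19 - 5)
    return buf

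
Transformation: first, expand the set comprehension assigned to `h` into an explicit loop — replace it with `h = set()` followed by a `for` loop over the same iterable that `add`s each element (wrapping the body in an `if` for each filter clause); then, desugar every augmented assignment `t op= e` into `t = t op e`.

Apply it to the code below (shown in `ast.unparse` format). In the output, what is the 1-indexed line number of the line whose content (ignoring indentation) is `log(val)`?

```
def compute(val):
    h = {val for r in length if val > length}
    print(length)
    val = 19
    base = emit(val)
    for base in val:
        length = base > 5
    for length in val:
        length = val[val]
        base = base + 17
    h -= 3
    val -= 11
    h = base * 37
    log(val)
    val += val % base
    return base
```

17

Transformed code:
def compute(val):
    h = set()
    for r in length:
        if val > length:
            h.add(val)
    print(length)
    val = 19
    base = emit(val)
    for base in val:
        length = base > 5
    for length in val:
        length = val[val]
        base = base + 17
    h = h - 3
    val = val - 11
    h = base * 37
    log(val)
    val = val + val % base
    return base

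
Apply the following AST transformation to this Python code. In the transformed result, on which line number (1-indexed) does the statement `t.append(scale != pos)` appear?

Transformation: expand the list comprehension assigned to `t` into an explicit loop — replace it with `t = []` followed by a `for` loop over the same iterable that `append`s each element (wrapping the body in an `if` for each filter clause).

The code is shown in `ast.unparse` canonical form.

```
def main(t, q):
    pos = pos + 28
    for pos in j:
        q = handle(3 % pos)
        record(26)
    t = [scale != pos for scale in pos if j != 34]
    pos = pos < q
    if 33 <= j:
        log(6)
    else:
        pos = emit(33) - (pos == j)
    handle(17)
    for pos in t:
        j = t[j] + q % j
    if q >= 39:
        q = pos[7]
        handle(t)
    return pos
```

9

Transformed code:
def main(t, q):
    pos = pos + 28
    for pos in j:
        q = handle(3 % pos)
        record(26)
    t = []
    for scale in pos:
        if j != 34:
            t.append(scale != pos)
    pos = pos < q
    if 33 <= j:
        log(6)
    else:
        pos = emit(33) - (pos == j)
    handle(17)
    for pos in t:
        j = t[j] + q % j
    if q >= 39:
        q = pos[7]
        handle(t)
    return pos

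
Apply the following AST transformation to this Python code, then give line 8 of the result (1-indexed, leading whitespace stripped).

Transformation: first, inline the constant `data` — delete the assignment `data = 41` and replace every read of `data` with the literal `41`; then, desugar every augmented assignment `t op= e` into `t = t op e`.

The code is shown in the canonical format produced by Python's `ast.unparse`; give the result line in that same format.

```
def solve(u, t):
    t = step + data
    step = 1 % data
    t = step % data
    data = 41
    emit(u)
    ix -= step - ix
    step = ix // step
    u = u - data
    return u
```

Transformed code:
def solve(u, t):
    t = step + 41
    step = 1 % 41
    t = step % 41
    emit(u)
    ix = ix - (step - ix)
    step = ix // step
    u = u - 41
    return u

u = u - 41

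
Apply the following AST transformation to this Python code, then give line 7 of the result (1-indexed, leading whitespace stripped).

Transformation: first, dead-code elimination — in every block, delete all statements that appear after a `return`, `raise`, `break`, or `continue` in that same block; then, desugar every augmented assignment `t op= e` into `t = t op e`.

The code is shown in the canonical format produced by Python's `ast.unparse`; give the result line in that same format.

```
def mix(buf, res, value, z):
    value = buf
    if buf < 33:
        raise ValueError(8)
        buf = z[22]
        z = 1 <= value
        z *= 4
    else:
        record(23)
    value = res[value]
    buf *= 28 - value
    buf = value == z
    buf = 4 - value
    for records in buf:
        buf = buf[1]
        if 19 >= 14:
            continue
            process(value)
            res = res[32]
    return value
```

Transformed code:
def mix(buf, res, value, z):
    value = buf
    if buf < 33:
        raise ValueError(8)
    else:
        record(23)
    value = res[value]
    buf = buf * (28 - value)
    buf = value == z
    buf = 4 - value
    for records in buf:
        buf = buf[1]
        if 19 >= 14:
            continue
    return value

value = res[value]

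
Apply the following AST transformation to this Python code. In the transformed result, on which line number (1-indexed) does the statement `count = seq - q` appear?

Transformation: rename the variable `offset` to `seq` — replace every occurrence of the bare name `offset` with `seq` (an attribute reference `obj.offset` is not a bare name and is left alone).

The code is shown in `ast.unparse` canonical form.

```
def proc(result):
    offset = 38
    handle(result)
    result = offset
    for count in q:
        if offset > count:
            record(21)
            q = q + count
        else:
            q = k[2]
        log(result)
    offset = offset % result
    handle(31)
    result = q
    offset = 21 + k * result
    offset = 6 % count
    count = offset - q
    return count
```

Transformed code:
def proc(result):
    seq = 38
    handle(result)
    result = seq
    for count in q:
        if seq > count:
            record(21)
            q = q + count
        else:
            q = k[2]
        log(result)
    seq = seq % result
    handle(31)
    result = q
    seq = 21 + k * result
    seq = 6 % count
    count = seq - q
    return count

17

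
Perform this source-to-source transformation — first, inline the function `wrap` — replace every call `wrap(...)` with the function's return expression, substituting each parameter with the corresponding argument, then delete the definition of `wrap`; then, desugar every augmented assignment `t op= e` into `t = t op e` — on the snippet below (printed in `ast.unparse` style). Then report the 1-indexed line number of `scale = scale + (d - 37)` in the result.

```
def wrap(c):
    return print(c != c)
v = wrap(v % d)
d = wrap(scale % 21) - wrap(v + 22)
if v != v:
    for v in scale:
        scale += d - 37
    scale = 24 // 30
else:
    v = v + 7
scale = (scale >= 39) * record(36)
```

Transformed code:
v = print(v % d != v % d)
d = print(scale % 21 != scale % 21) - print(v + 22 != v + 22)
if v != v:
    for v in scale:
        scale = scale + (d - 37)
    scale = 24 // 30
else:
    v = v + 7
scale = (scale >= 39) * record(36)

5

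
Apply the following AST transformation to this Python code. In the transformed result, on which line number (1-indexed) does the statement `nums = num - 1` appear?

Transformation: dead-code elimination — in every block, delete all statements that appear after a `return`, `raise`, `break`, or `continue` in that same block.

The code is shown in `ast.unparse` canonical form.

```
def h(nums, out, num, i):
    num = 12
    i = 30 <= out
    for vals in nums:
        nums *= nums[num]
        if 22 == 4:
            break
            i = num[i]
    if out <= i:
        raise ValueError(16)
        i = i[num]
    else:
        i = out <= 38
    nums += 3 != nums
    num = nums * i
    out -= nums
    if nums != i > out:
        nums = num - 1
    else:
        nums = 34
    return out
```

Transformed code:
def h(nums, out, num, i):
    num = 12
    i = 30 <= out
    for vals in nums:
        nums *= nums[num]
        if 22 == 4:
            break
    if out <= i:
        raise ValueError(16)
    else:
        i = out <= 38
    nums += 3 != nums
    num = nums * i
    out -= nums
    if nums != i > out:
        nums = num - 1
    else:
        nums = 34
    return out

16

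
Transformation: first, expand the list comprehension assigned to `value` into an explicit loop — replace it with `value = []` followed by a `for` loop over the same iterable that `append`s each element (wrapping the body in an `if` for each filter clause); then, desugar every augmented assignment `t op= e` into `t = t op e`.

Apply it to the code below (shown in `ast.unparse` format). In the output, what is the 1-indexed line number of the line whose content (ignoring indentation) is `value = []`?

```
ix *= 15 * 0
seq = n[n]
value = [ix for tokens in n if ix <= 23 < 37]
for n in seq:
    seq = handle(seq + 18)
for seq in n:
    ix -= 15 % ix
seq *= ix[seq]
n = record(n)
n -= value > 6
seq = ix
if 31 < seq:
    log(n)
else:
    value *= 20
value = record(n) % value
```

Transformed code:
ix = ix * (15 * 0)
seq = n[n]
value = []
for tokens in n:
    if ix <= 23 < 37:
        value.append(ix)
for n in seq:
    seq = handle(seq + 18)
for seq in n:
    ix = ix - 15 % ix
seq = seq * ix[seq]
n = record(n)
n = n - (value > 6)
seq = ix
if 31 < seq:
    log(n)
else:
    value = value * 20
value = record(n) % value

3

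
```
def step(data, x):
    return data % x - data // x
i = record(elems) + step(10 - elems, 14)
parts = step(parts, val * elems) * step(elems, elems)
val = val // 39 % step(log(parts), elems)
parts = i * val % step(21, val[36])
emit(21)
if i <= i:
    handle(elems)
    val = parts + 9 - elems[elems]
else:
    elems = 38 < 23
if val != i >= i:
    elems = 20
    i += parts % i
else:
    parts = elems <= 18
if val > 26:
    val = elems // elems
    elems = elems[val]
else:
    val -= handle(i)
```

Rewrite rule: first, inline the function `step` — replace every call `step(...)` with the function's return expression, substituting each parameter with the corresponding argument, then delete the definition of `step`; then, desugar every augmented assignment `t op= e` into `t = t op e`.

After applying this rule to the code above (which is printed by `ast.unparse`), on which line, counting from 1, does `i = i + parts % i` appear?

Transformed code:
i = record(elems) + ((10 - elems) % 14 - (10 - elems) // 14)
parts = (parts % (val * elems) - parts // (val * elems)) * (elems % elems - elems // elems)
val = val // 39 % (log(parts) % elems - log(parts) // elems)
parts = i * val % (21 % val[36] - 21 // val[36])
emit(21)
if i <= i:
    handle(elems)
    val = parts + 9 - elems[elems]
else:
    elems = 38 < 23
if val != i >= i:
    elems = 20
    i = i + parts % i
else:
    parts = elems <= 18
if val > 26:
    val = elems // elems
    elems = elems[val]
else:
    val = val - handle(i)

13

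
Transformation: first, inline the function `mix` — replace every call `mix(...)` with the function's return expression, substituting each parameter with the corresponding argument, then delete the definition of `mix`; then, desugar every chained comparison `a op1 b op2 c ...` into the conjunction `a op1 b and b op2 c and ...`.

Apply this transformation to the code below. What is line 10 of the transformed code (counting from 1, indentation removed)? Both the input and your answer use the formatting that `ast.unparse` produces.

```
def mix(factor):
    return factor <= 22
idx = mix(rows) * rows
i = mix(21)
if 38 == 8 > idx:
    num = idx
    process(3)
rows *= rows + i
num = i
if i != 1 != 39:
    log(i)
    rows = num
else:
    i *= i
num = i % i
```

Transformed code:
idx = (rows <= 22) * rows
i = 21 <= 22
if 38 == 8 and 8 > idx:
    num = idx
    process(3)
rows *= rows + i
num = i
if i != 1 and 1 != 39:
    log(i)
    rows = num
else:
    i *= i
num = i % i

rows = num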